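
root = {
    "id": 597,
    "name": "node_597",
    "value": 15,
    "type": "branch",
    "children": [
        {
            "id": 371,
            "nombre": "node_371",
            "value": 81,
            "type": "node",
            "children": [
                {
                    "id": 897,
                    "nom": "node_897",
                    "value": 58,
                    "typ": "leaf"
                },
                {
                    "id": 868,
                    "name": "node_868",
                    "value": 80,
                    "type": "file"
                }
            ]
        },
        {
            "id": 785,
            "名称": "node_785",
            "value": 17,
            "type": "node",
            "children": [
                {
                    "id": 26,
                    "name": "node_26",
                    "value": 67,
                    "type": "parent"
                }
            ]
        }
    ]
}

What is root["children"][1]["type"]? "node"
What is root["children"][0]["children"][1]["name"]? "node_868"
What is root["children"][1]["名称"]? "node_785"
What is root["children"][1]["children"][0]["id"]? 26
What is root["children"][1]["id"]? 785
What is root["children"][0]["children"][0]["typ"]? "leaf"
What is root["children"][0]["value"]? 81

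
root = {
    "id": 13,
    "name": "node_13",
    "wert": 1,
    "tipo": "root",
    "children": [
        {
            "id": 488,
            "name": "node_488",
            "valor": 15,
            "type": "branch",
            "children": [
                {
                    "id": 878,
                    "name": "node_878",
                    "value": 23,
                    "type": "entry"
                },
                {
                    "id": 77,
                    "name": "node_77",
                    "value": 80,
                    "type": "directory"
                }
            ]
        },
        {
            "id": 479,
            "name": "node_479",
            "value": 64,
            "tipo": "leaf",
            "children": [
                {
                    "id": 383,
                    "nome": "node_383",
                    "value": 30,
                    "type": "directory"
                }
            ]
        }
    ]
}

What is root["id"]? 13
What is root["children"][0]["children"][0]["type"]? "entry"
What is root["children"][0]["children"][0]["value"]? 23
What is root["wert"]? 1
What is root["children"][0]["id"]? 488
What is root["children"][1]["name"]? "node_479"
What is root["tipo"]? "root"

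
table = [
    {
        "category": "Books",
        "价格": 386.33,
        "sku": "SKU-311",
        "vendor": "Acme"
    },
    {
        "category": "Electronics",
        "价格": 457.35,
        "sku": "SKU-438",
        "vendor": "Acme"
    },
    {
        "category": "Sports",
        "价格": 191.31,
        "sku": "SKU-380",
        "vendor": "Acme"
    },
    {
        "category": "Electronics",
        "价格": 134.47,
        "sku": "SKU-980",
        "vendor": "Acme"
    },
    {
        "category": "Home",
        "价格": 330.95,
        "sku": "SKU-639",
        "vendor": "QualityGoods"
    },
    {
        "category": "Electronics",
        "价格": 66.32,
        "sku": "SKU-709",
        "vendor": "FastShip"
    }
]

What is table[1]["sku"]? "SKU-438"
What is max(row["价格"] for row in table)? 457.35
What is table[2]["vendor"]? "Acme"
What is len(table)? 6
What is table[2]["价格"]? 191.31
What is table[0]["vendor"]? "Acme"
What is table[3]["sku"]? "SKU-980"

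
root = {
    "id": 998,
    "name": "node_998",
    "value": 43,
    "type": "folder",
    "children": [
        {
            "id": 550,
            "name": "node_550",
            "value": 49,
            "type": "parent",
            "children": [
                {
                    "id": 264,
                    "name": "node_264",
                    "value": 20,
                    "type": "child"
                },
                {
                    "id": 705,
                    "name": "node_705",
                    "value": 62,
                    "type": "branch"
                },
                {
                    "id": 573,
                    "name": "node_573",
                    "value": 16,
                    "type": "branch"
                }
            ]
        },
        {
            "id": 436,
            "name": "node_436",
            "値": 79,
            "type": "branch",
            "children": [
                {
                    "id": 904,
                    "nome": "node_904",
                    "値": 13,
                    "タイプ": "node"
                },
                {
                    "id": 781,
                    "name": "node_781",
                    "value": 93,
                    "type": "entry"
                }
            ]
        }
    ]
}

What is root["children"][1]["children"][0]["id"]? 904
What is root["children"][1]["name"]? "node_436"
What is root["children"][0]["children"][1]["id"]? 705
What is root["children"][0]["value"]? 49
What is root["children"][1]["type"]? "branch"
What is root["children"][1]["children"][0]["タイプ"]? "node"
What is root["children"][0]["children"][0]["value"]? 20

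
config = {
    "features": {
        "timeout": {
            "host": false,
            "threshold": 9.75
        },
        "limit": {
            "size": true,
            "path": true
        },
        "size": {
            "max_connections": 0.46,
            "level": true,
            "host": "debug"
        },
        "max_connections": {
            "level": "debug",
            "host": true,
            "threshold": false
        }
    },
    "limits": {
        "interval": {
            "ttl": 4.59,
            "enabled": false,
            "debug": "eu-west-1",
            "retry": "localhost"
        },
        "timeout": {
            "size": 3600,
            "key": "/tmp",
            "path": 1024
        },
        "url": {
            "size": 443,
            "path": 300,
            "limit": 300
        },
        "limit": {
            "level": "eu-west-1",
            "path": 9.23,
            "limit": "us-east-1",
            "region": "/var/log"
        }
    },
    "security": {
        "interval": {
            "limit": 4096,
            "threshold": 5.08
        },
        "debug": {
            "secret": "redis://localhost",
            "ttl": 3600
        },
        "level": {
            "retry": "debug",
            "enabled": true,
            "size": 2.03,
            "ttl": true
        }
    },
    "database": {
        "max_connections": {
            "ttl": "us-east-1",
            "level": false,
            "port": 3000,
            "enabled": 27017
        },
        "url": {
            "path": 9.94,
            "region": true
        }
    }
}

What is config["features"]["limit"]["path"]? True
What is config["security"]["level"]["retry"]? "debug"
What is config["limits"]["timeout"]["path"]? 1024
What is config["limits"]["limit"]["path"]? 9.23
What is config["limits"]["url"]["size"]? 443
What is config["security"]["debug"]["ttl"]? 3600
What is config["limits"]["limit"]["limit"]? "us-east-1"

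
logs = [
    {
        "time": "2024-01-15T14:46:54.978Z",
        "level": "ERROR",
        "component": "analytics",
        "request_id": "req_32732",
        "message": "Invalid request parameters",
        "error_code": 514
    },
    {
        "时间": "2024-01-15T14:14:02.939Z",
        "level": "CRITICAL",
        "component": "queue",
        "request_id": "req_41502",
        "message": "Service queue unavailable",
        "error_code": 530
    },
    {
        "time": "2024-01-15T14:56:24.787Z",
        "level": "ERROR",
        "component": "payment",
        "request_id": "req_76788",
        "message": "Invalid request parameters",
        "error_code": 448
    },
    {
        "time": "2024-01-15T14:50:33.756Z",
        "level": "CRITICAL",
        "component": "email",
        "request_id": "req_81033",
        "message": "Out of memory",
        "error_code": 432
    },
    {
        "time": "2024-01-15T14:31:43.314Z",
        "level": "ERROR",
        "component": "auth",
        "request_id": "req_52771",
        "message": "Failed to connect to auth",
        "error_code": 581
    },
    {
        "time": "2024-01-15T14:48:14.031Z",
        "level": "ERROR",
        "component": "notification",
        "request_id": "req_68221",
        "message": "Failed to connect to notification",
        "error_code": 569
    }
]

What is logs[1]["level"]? "CRITICAL"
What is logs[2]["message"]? "Invalid request parameters"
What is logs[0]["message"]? "Invalid request parameters"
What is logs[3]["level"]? "CRITICAL"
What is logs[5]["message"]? "Failed to connect to notification"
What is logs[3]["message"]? "Out of memory"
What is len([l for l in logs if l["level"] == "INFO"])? 0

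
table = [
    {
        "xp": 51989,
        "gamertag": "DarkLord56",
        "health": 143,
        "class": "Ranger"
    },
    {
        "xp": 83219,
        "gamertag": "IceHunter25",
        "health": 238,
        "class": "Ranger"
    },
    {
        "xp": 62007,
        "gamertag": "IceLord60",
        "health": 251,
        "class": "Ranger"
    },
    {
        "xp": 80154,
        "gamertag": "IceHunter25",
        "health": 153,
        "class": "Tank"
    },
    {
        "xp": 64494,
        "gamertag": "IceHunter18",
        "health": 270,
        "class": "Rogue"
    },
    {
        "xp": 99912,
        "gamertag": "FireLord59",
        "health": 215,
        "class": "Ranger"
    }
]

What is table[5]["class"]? "Ranger"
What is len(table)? 6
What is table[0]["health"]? 143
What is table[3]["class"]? "Tank"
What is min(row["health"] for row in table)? 143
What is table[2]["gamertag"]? "IceLord60"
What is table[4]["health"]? 270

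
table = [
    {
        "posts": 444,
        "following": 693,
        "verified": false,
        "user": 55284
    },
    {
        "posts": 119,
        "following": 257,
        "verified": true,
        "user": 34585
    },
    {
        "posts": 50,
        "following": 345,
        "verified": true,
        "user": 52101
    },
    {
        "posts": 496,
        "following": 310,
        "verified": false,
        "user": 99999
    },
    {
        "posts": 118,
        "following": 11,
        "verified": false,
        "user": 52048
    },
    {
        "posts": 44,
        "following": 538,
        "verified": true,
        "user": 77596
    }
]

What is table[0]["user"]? 55284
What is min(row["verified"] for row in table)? False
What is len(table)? 6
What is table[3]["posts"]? 496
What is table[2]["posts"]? 50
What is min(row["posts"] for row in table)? 44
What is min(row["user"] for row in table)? 34585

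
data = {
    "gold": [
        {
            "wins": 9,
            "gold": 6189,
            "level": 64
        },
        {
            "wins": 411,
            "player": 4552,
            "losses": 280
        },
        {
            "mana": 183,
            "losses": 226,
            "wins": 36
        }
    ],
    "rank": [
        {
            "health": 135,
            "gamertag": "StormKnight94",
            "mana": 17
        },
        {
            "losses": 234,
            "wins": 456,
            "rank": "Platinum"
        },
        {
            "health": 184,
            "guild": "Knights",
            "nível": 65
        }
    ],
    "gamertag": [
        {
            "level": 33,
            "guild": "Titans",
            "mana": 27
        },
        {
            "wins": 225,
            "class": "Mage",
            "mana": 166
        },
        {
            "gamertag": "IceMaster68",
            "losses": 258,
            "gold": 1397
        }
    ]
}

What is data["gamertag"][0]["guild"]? "Titans"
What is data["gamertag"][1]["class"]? "Mage"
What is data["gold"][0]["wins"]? 9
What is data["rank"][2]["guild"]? "Knights"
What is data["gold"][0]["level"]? 64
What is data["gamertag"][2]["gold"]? 1397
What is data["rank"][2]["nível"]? 65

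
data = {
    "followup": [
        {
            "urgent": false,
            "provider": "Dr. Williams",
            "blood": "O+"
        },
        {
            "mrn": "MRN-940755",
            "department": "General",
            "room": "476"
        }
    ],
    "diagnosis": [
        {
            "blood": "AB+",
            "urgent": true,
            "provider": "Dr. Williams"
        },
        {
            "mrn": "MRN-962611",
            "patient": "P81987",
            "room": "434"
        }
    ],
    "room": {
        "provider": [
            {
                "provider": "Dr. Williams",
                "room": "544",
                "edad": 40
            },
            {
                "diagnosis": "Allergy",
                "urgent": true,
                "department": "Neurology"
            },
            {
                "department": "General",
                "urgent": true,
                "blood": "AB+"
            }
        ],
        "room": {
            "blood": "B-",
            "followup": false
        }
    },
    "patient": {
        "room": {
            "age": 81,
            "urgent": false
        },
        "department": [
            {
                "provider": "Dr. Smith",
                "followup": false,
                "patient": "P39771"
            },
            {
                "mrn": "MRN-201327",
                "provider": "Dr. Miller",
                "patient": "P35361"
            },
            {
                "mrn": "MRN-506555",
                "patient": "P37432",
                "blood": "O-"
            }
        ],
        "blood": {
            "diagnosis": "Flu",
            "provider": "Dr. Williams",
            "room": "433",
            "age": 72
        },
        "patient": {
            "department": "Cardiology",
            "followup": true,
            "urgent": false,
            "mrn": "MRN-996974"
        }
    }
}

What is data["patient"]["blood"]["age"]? 72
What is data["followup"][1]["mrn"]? "MRN-940755"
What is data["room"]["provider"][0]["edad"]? 40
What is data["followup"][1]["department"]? "General"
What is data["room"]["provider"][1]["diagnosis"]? "Allergy"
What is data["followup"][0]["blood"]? "O+"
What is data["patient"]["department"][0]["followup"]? False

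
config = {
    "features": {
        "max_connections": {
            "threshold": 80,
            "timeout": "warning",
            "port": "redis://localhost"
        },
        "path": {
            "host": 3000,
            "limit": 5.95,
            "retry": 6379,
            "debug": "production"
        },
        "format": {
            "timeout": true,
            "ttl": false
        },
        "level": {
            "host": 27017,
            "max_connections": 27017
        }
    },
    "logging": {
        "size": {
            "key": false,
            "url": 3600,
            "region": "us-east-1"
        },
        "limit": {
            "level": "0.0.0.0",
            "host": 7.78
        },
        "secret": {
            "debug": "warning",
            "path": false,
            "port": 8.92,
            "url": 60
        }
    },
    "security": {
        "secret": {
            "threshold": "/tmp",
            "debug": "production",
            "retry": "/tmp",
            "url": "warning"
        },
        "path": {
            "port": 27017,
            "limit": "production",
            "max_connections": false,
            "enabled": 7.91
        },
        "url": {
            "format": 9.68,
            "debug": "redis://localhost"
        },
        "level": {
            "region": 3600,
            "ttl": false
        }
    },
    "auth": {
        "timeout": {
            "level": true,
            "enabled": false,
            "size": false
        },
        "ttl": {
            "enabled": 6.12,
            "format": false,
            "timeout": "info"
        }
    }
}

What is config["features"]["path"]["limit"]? 5.95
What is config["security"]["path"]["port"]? 27017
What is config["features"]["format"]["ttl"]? False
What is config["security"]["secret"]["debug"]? "production"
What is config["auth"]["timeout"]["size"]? False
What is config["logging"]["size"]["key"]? False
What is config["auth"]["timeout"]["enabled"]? False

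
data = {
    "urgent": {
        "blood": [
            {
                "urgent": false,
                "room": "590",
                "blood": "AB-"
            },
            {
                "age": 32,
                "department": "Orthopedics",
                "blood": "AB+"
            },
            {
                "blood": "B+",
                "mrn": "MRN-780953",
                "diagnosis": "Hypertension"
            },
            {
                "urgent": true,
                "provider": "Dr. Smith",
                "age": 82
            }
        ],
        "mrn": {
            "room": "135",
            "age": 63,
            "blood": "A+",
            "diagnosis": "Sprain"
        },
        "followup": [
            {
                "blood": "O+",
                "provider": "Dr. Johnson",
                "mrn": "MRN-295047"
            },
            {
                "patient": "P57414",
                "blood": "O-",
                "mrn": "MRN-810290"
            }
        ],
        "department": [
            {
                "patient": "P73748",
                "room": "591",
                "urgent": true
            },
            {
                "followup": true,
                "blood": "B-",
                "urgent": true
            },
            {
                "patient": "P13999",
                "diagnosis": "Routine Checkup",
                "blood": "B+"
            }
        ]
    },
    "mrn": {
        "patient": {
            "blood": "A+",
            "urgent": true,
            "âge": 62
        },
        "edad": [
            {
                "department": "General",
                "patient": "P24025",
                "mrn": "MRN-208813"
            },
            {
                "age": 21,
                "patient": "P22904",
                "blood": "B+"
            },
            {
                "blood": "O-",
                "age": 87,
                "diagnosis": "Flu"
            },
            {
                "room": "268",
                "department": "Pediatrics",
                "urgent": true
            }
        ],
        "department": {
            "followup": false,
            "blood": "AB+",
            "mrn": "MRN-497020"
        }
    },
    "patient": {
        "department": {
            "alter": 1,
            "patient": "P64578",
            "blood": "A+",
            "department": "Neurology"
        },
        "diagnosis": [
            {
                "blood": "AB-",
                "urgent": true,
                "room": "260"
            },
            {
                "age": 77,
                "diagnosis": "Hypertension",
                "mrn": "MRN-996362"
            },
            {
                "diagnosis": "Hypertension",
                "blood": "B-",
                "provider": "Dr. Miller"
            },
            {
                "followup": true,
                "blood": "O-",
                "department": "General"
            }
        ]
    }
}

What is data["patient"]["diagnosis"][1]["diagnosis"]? "Hypertension"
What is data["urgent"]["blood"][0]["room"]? "590"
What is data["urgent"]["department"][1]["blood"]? "B-"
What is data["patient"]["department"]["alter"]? 1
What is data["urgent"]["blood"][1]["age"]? 32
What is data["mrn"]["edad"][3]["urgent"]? True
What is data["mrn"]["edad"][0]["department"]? "General"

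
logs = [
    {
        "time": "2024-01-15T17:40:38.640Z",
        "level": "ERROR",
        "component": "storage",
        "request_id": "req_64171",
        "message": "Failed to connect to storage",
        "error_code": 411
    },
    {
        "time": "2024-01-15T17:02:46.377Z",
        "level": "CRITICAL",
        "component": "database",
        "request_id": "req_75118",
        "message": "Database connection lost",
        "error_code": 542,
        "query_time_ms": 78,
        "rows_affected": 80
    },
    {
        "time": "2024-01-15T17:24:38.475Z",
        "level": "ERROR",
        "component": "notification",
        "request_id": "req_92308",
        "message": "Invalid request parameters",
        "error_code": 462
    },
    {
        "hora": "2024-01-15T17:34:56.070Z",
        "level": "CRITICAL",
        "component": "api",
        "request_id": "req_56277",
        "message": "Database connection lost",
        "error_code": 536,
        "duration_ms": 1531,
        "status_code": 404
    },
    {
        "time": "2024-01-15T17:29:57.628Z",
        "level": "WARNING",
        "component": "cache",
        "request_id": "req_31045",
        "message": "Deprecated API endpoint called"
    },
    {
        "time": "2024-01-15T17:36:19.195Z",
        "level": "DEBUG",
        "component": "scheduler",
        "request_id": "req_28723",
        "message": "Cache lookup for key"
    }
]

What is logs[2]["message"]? "Invalid request parameters"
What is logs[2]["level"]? "ERROR"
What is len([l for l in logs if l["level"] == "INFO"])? 0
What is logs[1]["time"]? "2024-01-15T17:02:46.377Z"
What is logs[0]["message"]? "Failed to connect to storage"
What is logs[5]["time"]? "2024-01-15T17:36:19.195Z"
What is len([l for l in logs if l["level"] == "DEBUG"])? 1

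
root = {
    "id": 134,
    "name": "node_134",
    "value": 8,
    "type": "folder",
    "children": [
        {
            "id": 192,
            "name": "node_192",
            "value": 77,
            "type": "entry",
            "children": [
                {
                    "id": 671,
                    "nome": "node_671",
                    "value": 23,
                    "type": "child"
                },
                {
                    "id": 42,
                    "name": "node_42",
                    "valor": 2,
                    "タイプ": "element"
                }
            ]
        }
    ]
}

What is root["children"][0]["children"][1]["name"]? "node_42"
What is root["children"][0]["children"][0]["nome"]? "node_671"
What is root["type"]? "folder"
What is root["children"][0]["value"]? 77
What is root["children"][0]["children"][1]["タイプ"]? "element"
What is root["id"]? 134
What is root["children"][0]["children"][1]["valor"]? 2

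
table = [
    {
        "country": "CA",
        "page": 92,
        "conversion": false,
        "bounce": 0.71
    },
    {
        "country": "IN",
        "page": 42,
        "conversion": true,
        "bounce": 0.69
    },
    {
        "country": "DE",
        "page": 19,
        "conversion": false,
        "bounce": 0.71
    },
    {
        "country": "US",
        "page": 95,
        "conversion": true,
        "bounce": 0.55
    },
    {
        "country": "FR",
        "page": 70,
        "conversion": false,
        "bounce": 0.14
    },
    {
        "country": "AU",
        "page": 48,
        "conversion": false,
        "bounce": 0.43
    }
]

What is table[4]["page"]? 70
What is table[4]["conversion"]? False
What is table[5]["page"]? 48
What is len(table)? 6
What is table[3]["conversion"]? True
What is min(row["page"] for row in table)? 19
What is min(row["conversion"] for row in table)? False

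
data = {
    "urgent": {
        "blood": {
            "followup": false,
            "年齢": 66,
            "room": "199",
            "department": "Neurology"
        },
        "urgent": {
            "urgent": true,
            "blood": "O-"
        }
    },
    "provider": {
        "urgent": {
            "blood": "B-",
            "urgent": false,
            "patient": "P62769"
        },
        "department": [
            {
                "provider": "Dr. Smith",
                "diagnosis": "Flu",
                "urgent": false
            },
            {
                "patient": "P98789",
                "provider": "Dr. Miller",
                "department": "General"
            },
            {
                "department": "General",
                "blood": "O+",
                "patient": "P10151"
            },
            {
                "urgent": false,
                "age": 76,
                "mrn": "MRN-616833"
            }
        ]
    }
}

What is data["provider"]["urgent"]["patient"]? "P62769"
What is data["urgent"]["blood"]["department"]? "Neurology"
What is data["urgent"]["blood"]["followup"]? False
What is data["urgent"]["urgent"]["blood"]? "O-"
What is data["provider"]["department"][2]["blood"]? "O+"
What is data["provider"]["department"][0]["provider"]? "Dr. Smith"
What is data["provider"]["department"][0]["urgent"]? False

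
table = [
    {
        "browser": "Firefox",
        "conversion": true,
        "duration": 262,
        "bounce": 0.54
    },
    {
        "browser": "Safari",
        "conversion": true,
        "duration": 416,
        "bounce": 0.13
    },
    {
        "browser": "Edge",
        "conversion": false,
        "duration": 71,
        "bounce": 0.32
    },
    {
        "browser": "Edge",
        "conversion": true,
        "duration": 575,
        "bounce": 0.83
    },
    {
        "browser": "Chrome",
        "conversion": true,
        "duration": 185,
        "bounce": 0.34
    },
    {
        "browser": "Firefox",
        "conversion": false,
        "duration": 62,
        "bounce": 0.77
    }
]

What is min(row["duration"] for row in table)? 62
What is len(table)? 6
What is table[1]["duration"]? 416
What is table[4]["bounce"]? 0.34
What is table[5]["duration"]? 62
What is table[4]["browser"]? "Chrome"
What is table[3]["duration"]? 575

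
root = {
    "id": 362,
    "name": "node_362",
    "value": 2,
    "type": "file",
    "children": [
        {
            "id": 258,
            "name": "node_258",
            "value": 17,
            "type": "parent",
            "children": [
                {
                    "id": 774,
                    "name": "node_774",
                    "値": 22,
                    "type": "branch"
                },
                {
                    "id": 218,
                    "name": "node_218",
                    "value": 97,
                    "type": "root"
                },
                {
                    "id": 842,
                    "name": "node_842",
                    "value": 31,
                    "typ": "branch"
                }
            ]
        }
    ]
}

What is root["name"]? "node_362"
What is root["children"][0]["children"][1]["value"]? 97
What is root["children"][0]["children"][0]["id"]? 774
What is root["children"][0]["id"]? 258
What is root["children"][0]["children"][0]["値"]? 22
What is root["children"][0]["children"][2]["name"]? "node_842"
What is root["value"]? 2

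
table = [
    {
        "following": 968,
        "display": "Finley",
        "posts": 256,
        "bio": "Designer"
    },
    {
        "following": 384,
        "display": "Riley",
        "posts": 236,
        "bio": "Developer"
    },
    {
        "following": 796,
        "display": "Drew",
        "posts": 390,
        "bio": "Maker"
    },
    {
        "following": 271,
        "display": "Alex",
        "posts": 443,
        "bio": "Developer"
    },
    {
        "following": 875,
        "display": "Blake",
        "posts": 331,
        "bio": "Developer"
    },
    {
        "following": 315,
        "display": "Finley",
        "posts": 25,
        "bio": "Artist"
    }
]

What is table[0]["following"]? 968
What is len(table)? 6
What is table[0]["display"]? "Finley"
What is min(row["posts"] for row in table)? 25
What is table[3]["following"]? 271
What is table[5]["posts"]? 25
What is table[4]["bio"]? "Developer"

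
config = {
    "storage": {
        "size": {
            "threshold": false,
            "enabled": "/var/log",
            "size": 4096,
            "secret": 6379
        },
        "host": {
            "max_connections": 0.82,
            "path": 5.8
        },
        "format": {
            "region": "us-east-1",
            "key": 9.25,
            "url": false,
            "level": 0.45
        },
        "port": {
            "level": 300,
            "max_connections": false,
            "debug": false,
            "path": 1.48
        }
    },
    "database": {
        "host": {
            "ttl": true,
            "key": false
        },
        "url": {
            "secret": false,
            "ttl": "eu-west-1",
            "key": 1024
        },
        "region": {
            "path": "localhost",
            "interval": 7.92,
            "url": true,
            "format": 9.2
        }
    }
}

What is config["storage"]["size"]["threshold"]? False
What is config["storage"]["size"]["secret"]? 6379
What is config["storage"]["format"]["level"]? 0.45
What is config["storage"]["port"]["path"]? 1.48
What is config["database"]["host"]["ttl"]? True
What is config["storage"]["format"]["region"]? "us-east-1"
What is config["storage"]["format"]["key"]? 9.25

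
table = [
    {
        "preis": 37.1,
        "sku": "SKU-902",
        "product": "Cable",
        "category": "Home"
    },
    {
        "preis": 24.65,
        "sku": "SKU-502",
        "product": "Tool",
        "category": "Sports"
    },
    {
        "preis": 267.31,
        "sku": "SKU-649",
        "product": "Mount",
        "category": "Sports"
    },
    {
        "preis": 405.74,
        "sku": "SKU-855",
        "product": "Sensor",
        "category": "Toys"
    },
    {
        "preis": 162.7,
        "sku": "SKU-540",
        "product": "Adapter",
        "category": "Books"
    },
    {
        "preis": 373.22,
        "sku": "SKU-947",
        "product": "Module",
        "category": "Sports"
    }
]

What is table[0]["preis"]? 37.1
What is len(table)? 6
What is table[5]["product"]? "Module"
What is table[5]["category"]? "Sports"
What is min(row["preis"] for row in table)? 24.65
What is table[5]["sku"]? "SKU-947"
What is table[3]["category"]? "Toys"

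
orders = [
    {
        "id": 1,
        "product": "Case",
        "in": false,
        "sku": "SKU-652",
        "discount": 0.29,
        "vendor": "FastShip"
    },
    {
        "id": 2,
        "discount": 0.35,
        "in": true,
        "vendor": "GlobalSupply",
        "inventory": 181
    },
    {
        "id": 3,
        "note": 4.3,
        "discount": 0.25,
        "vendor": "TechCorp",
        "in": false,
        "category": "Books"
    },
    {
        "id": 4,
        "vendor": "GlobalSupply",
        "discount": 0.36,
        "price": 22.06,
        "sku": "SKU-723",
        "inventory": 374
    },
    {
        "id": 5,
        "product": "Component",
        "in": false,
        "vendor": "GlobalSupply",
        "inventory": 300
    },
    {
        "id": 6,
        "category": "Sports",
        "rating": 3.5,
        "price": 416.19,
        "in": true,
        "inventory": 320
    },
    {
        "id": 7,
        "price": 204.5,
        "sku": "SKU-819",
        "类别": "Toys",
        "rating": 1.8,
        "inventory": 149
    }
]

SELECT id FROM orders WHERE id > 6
[7]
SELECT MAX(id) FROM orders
7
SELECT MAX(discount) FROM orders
0.36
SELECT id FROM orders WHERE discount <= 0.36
[1, 2, 3, 4]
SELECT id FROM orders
[1, 2, 3, 4, 5, 6, 7]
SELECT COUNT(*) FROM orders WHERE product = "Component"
1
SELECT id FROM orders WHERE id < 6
[1, 2, 3, 4, 5]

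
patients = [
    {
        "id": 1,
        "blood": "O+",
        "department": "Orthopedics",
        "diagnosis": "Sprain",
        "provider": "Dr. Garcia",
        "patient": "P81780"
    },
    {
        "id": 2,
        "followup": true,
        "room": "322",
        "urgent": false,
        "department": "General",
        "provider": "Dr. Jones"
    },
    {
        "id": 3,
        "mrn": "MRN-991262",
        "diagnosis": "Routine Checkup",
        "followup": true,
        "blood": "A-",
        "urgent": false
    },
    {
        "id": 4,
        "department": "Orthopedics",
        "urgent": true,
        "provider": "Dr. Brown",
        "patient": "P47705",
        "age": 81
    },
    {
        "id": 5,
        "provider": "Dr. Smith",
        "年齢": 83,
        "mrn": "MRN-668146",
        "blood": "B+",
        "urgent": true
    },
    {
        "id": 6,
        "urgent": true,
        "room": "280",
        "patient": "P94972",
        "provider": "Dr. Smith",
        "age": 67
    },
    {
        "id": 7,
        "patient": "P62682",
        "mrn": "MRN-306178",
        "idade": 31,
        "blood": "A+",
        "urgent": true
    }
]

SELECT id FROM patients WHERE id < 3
[1, 2]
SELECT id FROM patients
[1, 2, 3, 4, 5, 6, 7]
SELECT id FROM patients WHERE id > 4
[5, 6, 7]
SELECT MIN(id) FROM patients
1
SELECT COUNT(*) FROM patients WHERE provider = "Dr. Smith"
2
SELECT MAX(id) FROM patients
7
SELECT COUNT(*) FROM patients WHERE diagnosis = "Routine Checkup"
1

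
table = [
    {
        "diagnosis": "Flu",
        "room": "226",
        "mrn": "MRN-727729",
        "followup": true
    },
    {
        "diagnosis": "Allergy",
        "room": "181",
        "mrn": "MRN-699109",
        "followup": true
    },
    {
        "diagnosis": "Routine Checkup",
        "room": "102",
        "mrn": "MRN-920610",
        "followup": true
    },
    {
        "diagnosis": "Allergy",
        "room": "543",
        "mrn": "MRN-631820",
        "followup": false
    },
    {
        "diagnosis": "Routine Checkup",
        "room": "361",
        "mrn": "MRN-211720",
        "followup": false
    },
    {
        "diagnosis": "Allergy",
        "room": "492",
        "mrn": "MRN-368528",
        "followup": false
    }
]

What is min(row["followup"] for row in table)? False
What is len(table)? 6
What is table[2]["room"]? "102"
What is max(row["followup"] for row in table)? True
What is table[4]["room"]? "361"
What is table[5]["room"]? "492"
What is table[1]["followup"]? True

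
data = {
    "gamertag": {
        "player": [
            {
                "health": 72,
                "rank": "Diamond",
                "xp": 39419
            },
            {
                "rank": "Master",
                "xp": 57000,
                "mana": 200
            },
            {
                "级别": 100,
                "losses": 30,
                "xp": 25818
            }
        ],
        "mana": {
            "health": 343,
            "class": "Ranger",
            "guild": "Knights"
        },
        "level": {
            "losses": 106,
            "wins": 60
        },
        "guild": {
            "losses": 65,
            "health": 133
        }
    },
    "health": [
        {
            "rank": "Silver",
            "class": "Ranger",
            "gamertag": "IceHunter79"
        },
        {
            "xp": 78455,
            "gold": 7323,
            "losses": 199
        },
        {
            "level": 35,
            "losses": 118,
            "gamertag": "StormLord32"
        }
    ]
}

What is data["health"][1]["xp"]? 78455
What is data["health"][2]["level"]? 35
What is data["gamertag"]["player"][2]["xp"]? 25818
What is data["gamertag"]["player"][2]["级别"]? 100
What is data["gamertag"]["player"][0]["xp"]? 39419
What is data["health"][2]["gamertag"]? "StormLord32"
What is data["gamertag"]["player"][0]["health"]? 72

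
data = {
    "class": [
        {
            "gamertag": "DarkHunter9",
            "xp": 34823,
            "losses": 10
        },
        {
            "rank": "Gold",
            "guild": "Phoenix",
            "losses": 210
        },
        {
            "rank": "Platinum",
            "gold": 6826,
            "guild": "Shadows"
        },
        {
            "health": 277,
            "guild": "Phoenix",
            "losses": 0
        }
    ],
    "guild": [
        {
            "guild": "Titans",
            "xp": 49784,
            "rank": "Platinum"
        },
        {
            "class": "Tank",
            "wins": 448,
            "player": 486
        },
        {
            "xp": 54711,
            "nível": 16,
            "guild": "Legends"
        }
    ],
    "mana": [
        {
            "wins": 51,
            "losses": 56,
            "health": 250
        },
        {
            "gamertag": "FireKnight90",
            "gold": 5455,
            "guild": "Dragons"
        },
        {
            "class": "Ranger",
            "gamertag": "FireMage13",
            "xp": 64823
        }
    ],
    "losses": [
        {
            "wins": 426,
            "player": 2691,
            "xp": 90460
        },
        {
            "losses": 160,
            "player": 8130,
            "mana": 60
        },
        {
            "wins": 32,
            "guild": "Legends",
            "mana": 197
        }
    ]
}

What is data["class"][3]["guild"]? "Phoenix"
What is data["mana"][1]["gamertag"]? "FireKnight90"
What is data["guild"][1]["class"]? "Tank"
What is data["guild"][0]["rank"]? "Platinum"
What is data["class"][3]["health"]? 277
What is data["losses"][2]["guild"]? "Legends"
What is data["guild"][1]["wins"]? 448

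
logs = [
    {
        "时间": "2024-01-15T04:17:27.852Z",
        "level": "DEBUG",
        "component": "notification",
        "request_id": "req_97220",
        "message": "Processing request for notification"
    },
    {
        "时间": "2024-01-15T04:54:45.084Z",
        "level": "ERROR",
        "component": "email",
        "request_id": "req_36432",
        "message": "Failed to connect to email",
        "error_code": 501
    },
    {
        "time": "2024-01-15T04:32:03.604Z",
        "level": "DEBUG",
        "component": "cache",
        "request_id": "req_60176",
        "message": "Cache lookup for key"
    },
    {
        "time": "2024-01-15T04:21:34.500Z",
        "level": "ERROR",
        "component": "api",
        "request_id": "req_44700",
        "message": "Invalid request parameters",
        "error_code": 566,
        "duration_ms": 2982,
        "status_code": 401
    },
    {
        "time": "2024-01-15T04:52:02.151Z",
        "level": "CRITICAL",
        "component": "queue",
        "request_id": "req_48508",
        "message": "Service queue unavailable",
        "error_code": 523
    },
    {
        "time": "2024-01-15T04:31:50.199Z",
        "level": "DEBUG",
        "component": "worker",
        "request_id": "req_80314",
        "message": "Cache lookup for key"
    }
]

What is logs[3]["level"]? "ERROR"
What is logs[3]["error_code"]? 566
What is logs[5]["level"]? "DEBUG"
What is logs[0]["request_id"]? "req_97220"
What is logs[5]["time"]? "2024-01-15T04:31:50.199Z"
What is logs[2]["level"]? "DEBUG"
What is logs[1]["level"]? "ERROR"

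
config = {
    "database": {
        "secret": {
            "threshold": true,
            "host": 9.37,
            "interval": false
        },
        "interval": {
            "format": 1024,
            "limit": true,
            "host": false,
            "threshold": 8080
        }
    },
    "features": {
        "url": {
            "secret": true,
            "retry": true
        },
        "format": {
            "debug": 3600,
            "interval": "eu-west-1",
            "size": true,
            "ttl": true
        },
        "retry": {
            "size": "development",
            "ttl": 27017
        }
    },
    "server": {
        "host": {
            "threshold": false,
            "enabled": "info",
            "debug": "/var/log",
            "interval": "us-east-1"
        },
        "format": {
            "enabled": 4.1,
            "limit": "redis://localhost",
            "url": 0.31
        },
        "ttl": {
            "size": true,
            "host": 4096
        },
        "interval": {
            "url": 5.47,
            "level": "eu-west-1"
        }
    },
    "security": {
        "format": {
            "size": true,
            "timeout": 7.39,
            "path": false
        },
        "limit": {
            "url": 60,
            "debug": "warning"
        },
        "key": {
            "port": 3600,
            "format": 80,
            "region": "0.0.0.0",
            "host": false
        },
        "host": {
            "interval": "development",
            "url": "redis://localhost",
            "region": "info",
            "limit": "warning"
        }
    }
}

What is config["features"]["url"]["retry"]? True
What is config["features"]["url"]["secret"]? True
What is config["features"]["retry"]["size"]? "development"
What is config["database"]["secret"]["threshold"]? True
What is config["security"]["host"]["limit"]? "warning"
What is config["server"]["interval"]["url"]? 5.47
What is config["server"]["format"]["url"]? 0.31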